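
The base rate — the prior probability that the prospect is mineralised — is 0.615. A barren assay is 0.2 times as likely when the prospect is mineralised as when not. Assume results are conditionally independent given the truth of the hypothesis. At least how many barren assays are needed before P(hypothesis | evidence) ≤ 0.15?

2

Prior odds = 0.615/0.385 = 123/77.
Likelihood ratio per barren assay = 0.2.
Target odds: 0.15 ÷ 0.85 = 3/17.
Require 0.2ⁿ ≤ 3/17 ÷ (123/77) = 77/697.
0.2¹ = 0.2 is still above 77/697 but 0.2² = 0.04 is at or below it, so n = 2.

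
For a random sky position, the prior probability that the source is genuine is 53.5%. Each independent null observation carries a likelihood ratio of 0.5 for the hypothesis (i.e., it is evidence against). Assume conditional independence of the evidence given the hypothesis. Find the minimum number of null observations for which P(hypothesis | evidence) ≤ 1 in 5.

Prior odds = 0.535/0.465 = 107/93.
Likelihood ratio per null observation = 0.5.
Target posterior odds = 0.2/0.8 = 0.25.
Require 0.5ⁿ ≤ 0.25 ÷ (107/93) = 93/428.
0.5² = 0.25 is still above 93/428 but 0.5³ = 0.125 is at or below it, so n = 3.

3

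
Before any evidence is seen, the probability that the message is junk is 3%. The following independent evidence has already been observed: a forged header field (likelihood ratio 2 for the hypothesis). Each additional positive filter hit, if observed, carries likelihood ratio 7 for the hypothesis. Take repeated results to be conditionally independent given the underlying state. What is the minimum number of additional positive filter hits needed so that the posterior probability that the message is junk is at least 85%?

3

Prior odds = 0.03/0.97 = 3/97.
Bayes factor of the evidence already in hand = 2.
Odds after that evidence = (3/97) × 2 = 6/97.
Target odds = 0.85/0.15 = 17/3.
Need 7ⁿ ≥ 17/3 ÷ (6/97) = 1649/18.
7² = 49 falls short of 1649/18 but 7³ = 343 reaches it, so n = 3.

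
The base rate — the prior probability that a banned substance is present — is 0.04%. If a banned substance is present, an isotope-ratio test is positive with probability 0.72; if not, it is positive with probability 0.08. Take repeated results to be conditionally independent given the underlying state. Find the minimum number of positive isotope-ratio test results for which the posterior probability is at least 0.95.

Prior odds: 0.0004 ÷ 0.9996 = 1/2499.
Likelihood ratio of a positive = 0.72/0.08 = 9.
Target odds: 0.95 ÷ 0.05 = 19.
Need (1/2499) × 9ⁿ ≥ 19, i.e. 9ⁿ ≥ 47481.
9⁴ = 6561 falls short of 47481 but 9⁵ = 59049 reaches it, so n = 5.

5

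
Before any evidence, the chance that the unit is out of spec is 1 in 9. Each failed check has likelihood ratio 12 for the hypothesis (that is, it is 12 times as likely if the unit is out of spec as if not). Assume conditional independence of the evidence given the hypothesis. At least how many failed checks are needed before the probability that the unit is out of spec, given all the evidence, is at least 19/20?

3

Prior odds: (1/9) ÷ (8/9) = 0.125.
Likelihood ratio per failed check = 12.
Target posterior odds = 0.95/0.05 = 19.
Require 12ⁿ ≥ 19 ÷ 0.125 = 152.
12² = 144 falls short of 152 but 12³ = 1728 reaches it, so n = 3.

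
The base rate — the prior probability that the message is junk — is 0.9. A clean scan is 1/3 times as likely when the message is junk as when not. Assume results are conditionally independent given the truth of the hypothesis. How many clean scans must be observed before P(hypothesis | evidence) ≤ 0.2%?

8

Prior odds: 0.9 ÷ 0.1 = 9.
Likelihood ratio per clean scan = 1/3.
Target posterior odds = 0.002/0.998 = 1/499.
Need 9 × (1/3)ⁿ ≤ 1/499, i.e. (1/3)ⁿ ≤ 1/4491.
(1/3)⁷ = 1/2187 is still above 1/4491 but (1/3)⁸ = 1/6561 is at or below it, so n = 8.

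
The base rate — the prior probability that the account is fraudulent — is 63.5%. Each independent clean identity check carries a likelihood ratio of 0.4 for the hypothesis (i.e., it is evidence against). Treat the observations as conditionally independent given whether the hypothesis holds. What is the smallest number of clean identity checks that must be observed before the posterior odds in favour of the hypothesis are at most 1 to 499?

8

Prior odds: 0.635 ÷ 0.365 = 127/73.
Likelihood ratio per clean identity check = 0.4.
Target odds = 1/499.
Need (127/73) × 0.4ⁿ ≤ 1/499, i.e. 0.4ⁿ ≤ 73/63373.
0.4⁷ = 128/78125 is still above 73/63373 but 0.4⁸ = 256/390625 is at or below it, so n = 8.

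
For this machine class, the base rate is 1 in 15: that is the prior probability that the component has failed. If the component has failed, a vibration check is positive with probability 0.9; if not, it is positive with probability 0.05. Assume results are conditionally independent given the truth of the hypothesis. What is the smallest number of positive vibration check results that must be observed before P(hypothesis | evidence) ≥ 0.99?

3

Prior odds = (1/15)/(14/15) = 1/14.
Likelihood ratio of a positive = 0.9/0.05 = 18.
Target odds: 0.99 ÷ 0.01 = 99.
Require 18ⁿ ≥ 99 ÷ (1/14) = 1386.
18² = 324 falls short of 1386 but 18³ = 5832 reaches it, so n = 3.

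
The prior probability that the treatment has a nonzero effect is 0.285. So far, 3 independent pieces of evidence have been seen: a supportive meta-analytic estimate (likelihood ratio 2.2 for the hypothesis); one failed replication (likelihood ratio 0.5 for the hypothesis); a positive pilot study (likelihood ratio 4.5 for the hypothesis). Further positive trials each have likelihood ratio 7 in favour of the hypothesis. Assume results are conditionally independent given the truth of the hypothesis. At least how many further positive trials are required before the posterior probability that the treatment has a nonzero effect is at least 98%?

2

Prior odds = 0.285/0.715 = 57/143.
Combined Bayes factor of the evidence already in hand = 2.2 × 0.5 × 4.5 = 4.95.
Odds after that evidence = (57/143) × 4.95 = 513/260.
Target odds = 0.98/0.02 = 49.
Need 7ⁿ ≥ 49 ÷ (513/260) = 12740/513.
7¹ = 7 falls short of 12740/513 but 7² = 49 reaches it, so n = 2.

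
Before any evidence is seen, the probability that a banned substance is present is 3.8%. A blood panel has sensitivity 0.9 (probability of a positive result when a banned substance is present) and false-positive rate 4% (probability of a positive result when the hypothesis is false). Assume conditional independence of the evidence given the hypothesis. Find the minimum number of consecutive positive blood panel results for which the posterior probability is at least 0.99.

Prior odds = 0.038/0.962 = 19/481.
Likelihood ratio of a positive result = 0.9/0.04 = 22.5.
Target posterior odds = 0.99/0.01 = 99.
Need (19/481) × 22.5ⁿ ≥ 99, i.e. 22.5ⁿ ≥ 47619/19.
22.5² = 506.25 falls short of 47619/19 but 22.5³ = 11390.625 reaches it, so n = 3.

3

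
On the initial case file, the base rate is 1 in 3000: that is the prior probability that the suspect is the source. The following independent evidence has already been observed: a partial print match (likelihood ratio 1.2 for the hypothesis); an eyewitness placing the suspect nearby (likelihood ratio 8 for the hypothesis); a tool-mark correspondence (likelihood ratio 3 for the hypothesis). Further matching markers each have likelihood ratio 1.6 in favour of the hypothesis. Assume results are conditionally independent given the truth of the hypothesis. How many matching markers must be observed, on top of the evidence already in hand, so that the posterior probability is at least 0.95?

Prior odds = (1/3000)/(2999/3000) = 1/2999.
Combined Bayes factor of the evidence already in hand = 1.2 × 8 × 3 = 28.8.
Odds after that evidence = (1/2999) × 28.8 = 144/14995.
Target odds = 0.95/0.05 = 19.
Need 1.6ⁿ ≥ 19 ÷ (144/14995) = 284905/144.
1.6¹⁶ ≈1844.67 falls short of 284905/144 but 1.6¹⁷ ≈2951.48 reaches it, so n = 17.

17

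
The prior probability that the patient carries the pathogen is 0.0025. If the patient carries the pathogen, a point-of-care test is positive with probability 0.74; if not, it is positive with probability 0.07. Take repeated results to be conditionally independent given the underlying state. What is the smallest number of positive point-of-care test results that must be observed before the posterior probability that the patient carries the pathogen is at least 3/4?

4

Prior odds: 0.0025 ÷ 0.9975 = 1/399.
Likelihood ratio of a positive = 0.74/0.07 = 74/7.
Target posterior odds = 0.75/0.25 = 3.
Need (1/399) × (74/7)ⁿ ≥ 3, i.e. (74/7)ⁿ ≥ 1197.
(74/7)³ = 405224/343 falls short of 1197 but (74/7)⁴ = 29986576/2401 reaches it, so n = 4.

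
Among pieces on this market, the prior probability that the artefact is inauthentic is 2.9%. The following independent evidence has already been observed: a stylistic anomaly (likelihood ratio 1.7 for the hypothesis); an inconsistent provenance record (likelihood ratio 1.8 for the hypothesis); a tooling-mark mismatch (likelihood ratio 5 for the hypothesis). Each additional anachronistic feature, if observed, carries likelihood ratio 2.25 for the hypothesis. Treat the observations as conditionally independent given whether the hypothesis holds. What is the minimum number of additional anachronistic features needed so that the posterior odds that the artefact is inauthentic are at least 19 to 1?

5

Prior odds = 0.029/0.971 = 29/971.
Combined Bayes factor of the evidence already in hand = 1.7 × 1.8 × 5 = 15.3.
Odds after that evidence = (29/971) × 15.3 = 4437/9710.
Target odds = 19.
Need 2.25ⁿ ≥ 19 ÷ (4437/9710) = 184490/4437.
2.25⁴ = 25.62890625 falls short of 184490/4437 but 2.25⁵ = 59049/1024 reaches it, so n = 5.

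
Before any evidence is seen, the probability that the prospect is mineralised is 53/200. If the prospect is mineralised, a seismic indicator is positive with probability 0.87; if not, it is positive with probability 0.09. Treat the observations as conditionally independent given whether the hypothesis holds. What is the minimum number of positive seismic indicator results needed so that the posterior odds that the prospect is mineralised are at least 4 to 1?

2

Prior odds: 0.265 ÷ 0.735 = 53/147.
Likelihood ratio of a positive = 0.87/0.09 = 29/3.
Target odds = 4.
Require (29/3)ⁿ ≥ 4 ÷ (53/147) = 588/53.
(29/3)¹ = 29/3 falls short of 588/53 but (29/3)² = 841/9 reaches it, so n = 2.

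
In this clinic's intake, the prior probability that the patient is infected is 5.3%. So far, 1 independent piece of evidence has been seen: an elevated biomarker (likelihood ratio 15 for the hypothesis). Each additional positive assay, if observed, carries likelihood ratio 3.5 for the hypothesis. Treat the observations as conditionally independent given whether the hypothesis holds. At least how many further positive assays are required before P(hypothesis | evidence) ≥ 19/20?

Prior odds = 0.053/0.947 = 53/947.
Bayes factor of the evidence already in hand = 15.
Odds after that evidence = (53/947) × 15 = 795/947.
Target odds = 0.95/0.05 = 19.
Need 3.5ⁿ ≥ 19 ÷ (795/947) = 17993/795.
3.5² = 12.25 falls short of 17993/795 but 3.5³ = 42.875 reaches it, so n = 3.

3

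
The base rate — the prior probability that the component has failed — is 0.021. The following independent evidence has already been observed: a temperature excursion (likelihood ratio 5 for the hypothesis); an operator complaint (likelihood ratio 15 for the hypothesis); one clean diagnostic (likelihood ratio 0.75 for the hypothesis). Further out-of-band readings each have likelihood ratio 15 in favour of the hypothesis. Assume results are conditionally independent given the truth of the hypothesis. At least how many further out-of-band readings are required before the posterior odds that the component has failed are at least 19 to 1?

Prior odds = 0.021/0.979 = 21/979.
Combined Bayes factor of the evidence already in hand = 5 × 15 × 0.75 = 56.25.
Odds after that evidence = (21/979) × 56.25 = 4725/3916.
Target odds = 19.
Need 15ⁿ ≥ 19 ÷ (4725/3916) = 74404/4725.
15¹ = 15 falls short of 74404/4725 but 15² = 225 reaches it, so n = 2.

2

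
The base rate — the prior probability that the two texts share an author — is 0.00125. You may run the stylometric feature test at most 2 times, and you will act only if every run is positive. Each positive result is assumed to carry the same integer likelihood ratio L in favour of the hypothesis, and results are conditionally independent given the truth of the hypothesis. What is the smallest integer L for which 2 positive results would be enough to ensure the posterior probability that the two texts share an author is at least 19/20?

124

Prior odds = 0.00125/0.99875 = 1/799.
Target odds = 0.95/0.05 = 19.
Need L² ≥ 19 ÷ (1/799) = 15181.
123² = 15129 < 15181 ≤ 15376 = 124², so L = 124.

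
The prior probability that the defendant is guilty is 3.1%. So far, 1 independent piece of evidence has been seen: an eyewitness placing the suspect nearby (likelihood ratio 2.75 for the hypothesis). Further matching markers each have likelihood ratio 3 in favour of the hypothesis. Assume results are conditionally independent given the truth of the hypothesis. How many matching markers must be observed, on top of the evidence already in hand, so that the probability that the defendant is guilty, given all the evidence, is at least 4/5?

4

Prior odds = 0.031/0.969 = 31/969.
Bayes factor of the evidence already in hand = 2.75.
Odds after that evidence = (31/969) × 2.75 = 341/3876.
Target odds = 0.8/0.2 = 4.
Need 3ⁿ ≥ 4 ÷ (341/3876) = 15504/341.
3³ = 27 falls short of 15504/341 but 3⁴ = 81 reaches it, so n = 4.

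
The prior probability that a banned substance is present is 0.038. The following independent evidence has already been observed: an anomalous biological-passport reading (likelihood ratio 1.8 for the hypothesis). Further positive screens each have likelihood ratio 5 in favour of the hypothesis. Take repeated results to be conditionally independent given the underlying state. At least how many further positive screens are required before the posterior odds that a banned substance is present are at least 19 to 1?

4

Prior odds = 0.038/0.962 = 19/481.
Bayes factor of the evidence already in hand = 1.8.
Odds after that evidence = (19/481) × 1.8 = 171/2405.
Target odds = 19.
Need 5ⁿ ≥ 19 ÷ (171/2405) = 2405/9.
5³ = 125 falls short of 2405/9 but 5⁴ = 625 reaches it, so n = 4.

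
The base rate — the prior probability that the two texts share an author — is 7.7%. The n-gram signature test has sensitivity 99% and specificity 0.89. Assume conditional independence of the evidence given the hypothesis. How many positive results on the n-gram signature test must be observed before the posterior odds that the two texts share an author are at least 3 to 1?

2

Prior odds = 0.077/0.923 = 77/923.
False-positive rate = 1 − 0.89 = 0.11; likelihood ratio of a positive = 0.99/0.11 = 9.
Target odds = 3.
Require 9ⁿ ≥ 3 ÷ (77/923) = 2769/77.
9¹ = 9 falls short of 2769/77 but 9² = 81 reaches it, so n = 2.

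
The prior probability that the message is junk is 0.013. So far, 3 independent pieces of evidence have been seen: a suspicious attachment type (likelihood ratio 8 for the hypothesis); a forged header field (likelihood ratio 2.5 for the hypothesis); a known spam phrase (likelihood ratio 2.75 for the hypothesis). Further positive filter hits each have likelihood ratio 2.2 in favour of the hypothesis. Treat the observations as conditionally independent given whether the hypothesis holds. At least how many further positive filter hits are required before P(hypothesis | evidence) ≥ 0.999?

Prior odds = 0.013/0.987 = 13/987.
Combined Bayes factor of the evidence already in hand = 8 × 2.5 × 2.75 = 55.
Odds after that evidence = (13/987) × 55 = 715/987.
Target odds = 0.999/0.001 = 999.
Need 2.2ⁿ ≥ 999 ÷ (715/987) = 986013/715.
2.2⁹ ≈1207.27 falls short of 986013/715 but 2.2¹⁰ ≈2655.99 reaches it, so n = 10.

10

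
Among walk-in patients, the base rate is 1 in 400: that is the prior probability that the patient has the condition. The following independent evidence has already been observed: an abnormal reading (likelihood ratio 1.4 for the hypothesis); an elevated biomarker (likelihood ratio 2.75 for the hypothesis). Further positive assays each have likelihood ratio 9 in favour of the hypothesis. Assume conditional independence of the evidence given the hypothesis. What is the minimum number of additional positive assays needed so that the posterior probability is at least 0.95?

4

Prior odds = 0.0025/0.9975 = 1/399.
Combined Bayes factor of the evidence already in hand = 1.4 × 2.75 = 3.85.
Odds after that evidence = (1/399) × 3.85 = 11/1140.
Target odds = 0.95/0.05 = 19.
Need 9ⁿ ≥ 19 ÷ (11/1140) = 21660/11.
9³ = 729 falls short of 21660/11 but 9⁴ = 6561 reaches it, so n = 4.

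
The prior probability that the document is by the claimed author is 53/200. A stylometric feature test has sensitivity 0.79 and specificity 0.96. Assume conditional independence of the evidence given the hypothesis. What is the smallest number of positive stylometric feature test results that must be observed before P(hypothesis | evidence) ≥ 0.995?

Prior odds: 0.265 ÷ 0.735 = 53/147.
False-positive rate = 1 − 0.96 = 0.04; likelihood ratio of a positive = 0.79/0.04 = 19.75.
Target posterior odds = 0.995/0.005 = 199.
Need (53/147) × 19.75ⁿ ≥ 199, i.e. 19.75ⁿ ≥ 29253/53.
19.75² = 390.0625 falls short of 29253/53 but 19.75³ = 7703.734375 reaches it, so n = 3.

3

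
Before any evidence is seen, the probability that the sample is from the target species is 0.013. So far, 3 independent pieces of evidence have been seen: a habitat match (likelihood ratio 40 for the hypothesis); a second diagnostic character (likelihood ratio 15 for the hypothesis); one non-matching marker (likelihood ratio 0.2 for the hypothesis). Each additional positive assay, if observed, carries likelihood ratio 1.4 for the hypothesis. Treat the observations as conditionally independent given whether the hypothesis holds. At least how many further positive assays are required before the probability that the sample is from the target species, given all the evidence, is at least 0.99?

13

Prior odds = 0.013/0.987 = 13/987.
Combined Bayes factor of the evidence already in hand = 40 × 15 × 0.2 = 120.
Odds after that evidence = (13/987) × 120 = 520/329.
Target odds = 0.99/0.01 = 99.
Need 1.4ⁿ ≥ 99 ÷ (520/329) = 32571/520.
1.4¹² ≈56.6939 falls short of 32571/520 but 1.4¹³ ≈79.3715 reaches it, so n = 13.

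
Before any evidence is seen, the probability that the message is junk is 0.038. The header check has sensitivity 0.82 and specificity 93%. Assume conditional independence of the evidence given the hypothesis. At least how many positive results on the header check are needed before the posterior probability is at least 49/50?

Prior odds = 0.038/0.962 = 19/481.
False-positive rate = 1 − 0.93 = 0.07; likelihood ratio of a positive = 0.82/0.07 = 82/7.
Target posterior odds = 0.98/0.02 = 49.
Require (82/7)ⁿ ≥ 49 ÷ (19/481) = 23569/19.
(82/7)² = 6724/49 falls short of 23569/19 but (82/7)³ = 551368/343 reaches it, so n = 3.

3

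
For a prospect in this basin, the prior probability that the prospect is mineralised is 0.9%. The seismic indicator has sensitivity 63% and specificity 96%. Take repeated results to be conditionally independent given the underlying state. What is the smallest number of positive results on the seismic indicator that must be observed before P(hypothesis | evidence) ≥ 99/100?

Prior odds: 0.009 ÷ 0.991 = 9/991.
False-positive rate = 1 − 0.96 = 0.04; likelihood ratio of a positive = 0.63/0.04 = 15.75.
Target odds: 0.99 ÷ 0.01 = 99.
Need (9/991) × 15.75ⁿ ≥ 99, i.e. 15.75ⁿ ≥ 10901.
15.75³ = 3906.984375 falls short of 10901 but 15.75⁴ = 15752961/256 reaches it, so n = 4.

4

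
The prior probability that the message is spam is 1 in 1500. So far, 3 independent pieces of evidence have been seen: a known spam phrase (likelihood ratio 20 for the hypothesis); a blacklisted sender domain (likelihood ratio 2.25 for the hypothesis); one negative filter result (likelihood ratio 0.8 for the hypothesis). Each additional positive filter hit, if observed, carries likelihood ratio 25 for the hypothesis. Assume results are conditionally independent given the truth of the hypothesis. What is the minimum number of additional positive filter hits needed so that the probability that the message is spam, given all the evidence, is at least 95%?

Prior odds = (1/1500)/(1499/1500) = 1/1499.
Combined Bayes factor of the evidence already in hand = 20 × 2.25 × 0.8 = 36.
Odds after that evidence = (1/1499) × 36 = 36/1499.
Target odds = 0.95/0.05 = 19.
Need 25ⁿ ≥ 19 ÷ (36/1499) = 28481/36.
25² = 625 falls short of 28481/36 but 25³ = 15625 reaches it, so n = 3.

3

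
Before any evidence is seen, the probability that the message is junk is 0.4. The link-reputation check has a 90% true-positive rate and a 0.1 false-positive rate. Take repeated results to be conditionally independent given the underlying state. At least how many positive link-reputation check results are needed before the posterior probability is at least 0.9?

2

Prior odds: 0.4 ÷ 0.6 = 2/3.
Likelihood ratio of a positive result = 0.9/0.1 = 9.
Target odds: 0.9 ÷ 0.1 = 9.
Require 9ⁿ ≥ 9 ÷ (2/3) = 13.5.
9¹ = 9 falls short of 13.5 but 9² = 81 reaches it, so n = 2.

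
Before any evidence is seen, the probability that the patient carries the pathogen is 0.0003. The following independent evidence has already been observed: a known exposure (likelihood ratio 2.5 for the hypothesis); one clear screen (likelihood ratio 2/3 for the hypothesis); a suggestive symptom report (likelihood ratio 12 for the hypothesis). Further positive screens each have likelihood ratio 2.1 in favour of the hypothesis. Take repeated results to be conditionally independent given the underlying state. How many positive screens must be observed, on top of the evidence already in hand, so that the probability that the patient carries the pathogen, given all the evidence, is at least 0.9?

Prior odds = 0.0003/0.9997 = 3/9997.
Combined Bayes factor of the evidence already in hand = 2.5 × (2/3) × 12 = 20.
Odds after that evidence = (3/9997) × 20 = 60/9997.
Target odds = 0.9/0.1 = 9.
Need 2.1ⁿ ≥ 9 ÷ (60/9997) = 1499.55.
2.1⁹ ≈794.28 falls short of 1499.55 but 2.1¹⁰ ≈1667.99 reaches it, so n = 10.

10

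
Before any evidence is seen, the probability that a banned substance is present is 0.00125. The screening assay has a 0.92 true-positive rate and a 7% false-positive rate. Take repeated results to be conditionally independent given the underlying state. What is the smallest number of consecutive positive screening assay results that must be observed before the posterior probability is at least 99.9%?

6

Prior odds = 0.00125/0.99875 = 1/799.
Likelihood ratio of a positive result = 0.92/0.07 = 92/7.
Target posterior odds = 0.999/0.001 = 999.
Require (92/7)ⁿ ≥ 999 ÷ (1/799) = 798201.
(92/7)⁵ ≈392147 falls short of 798201 but (92/7)⁶ ≈5.15393e+06 reaches it, so n = 6.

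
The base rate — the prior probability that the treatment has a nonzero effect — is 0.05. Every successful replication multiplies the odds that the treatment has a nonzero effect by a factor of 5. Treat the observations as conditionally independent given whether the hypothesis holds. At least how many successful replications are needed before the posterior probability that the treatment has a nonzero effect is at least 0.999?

Prior odds: 0.05 ÷ 0.95 = 1/19.
Likelihood ratio per successful replication = 5.
Target posterior odds = 0.999/0.001 = 999.
Require 5ⁿ ≥ 999 ÷ (1/19) = 18981.
5⁶ = 15625 falls short of 18981 but 5⁷ = 78125 reaches it, so n = 7.

7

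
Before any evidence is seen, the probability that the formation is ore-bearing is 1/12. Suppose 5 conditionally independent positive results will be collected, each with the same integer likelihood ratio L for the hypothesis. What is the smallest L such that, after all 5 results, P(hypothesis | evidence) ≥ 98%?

4

Prior odds = (1/12)/(11/12) = 1/11.
Target odds = 0.98/0.02 = 49.
Need L⁵ ≥ 49 ÷ (1/11) = 539.
3⁵ = 243 < 539 ≤ 1024 = 4⁵, so L = 4.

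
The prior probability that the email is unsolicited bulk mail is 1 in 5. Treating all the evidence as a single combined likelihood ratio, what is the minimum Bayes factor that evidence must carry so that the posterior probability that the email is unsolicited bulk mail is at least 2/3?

Prior odds = 0.2/0.8 = 0.25.
Target odds = (2/3)/(1/3) = 2.
Required Bayes factor = 2 ÷ 0.25 = 8.

8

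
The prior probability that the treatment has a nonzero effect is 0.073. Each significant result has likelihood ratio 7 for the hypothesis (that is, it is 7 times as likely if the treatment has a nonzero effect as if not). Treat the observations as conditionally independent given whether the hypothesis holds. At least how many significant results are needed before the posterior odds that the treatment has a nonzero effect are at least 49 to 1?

Prior odds = 0.073/0.927 = 73/927.
Likelihood ratio per significant result = 7.
Target odds = 49.
Require 7ⁿ ≥ 49 ÷ (73/927) = 45423/73.
7³ = 343 falls short of 45423/73 but 7⁴ = 2401 reaches it, so n = 4.

4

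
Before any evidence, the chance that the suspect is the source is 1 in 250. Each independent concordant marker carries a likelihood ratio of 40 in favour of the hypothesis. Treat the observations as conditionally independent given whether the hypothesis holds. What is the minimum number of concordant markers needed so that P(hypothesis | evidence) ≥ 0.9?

3

Prior odds = 0.004/0.996 = 1/249.
Likelihood ratio per concordant marker = 40.
Target posterior odds = 0.9/0.1 = 9.
Require 40ⁿ ≥ 9 ÷ (1/249) = 2241.
40² = 1600 falls short of 2241 but 40³ = 64000 reaches it, so n = 3.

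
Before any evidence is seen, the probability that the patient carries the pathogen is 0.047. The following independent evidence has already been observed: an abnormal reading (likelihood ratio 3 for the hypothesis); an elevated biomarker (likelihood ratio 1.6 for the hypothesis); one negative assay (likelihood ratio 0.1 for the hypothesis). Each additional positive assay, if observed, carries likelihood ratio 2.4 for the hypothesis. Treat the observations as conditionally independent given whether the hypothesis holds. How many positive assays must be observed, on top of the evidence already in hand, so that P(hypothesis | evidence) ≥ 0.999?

Prior odds = 0.047/0.953 = 47/953.
Combined Bayes factor of the evidence already in hand = 3 × 1.6 × 0.1 = 0.48.
Odds after that evidence = (47/953) × 0.48 = 564/23825.
Target odds = 0.999/0.001 = 999.
Need 2.4ⁿ ≥ 999 ÷ (564/23825) = 7933725/188.
2.4¹² ≈36520.3 falls short of 7933725/188 but 2.4¹³ ≈87648.8 reaches it, so n = 13.

13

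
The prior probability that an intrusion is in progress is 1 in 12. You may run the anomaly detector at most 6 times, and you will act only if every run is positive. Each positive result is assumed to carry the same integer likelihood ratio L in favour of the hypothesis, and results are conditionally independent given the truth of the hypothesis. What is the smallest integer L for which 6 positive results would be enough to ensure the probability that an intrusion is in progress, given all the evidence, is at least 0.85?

2

Prior odds = (1/12)/(11/12) = 1/11.
Target odds = 0.85/0.15 = 17/3.
Need L⁶ ≥ 17/3 ÷ (1/11) = 187/3.
1⁶ = 1 < 187/3 ≤ 64 = 2⁶, so L = 2.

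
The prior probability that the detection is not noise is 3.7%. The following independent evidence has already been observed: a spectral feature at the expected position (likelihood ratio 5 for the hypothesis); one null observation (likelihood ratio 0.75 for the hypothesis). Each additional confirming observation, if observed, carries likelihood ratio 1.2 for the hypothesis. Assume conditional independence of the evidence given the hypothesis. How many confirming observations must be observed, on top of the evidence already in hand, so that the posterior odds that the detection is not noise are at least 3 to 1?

Prior odds = 0.037/0.963 = 37/963.
Combined Bayes factor of the evidence already in hand = 5 × 0.75 = 3.75.
Odds after that evidence = (37/963) × 3.75 = 185/1284.
Target odds = 3.
Need 1.2ⁿ ≥ 3 ÷ (185/1284) = 3852/185.
1.2¹⁶ ≈18.4884 falls short of 3852/185 but 1.2¹⁷ ≈22.1861 reaches it, so n = 17.

17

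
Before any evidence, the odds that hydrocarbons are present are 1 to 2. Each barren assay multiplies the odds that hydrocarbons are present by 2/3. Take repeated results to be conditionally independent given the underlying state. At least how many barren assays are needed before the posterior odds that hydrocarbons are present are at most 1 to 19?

6

Prior odds = 0.5.
Likelihood ratio per barren assay = 2/3.
Target odds = 1/19.
Require (2/3)ⁿ ≤ 1/19 ÷ 0.5 = 2/19.
(2/3)⁵ = 32/243 is still above 2/19 but (2/3)⁶ = 64/729 is at or below it, so n = 6.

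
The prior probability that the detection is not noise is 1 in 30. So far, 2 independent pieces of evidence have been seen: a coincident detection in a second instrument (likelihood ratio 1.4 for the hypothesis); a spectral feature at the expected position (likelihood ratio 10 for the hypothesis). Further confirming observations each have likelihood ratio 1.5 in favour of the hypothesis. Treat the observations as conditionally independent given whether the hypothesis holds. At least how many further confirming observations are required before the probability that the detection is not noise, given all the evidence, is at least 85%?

7

Prior odds = (1/30)/(29/30) = 1/29.
Combined Bayes factor of the evidence already in hand = 1.4 × 10 = 14.
Odds after that evidence = (1/29) × 14 = 14/29.
Target odds = 0.85/0.15 = 17/3.
Need 1.5ⁿ ≥ 17/3 ÷ (14/29) = 493/42.
1.5⁶ = 11.390625 falls short of 493/42 but 1.5⁷ = 17.0859375 reaches it, so n = 7.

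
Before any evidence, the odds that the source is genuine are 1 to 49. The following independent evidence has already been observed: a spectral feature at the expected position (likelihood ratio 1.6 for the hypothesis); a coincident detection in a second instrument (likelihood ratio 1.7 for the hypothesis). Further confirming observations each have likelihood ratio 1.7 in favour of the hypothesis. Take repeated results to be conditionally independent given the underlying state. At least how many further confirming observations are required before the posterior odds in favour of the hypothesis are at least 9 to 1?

10

Prior odds = 1/49.
Combined Bayes factor of the evidence already in hand = 1.6 × 1.7 = 2.72.
Odds after that evidence = (1/49) × 2.72 = 68/1225.
Target odds = 9.
Need 1.7ⁿ ≥ 9 ÷ (68/1225) = 11025/68.
1.7⁹ ≈118.588 falls short of 11025/68 but 1.7¹⁰ ≈201.599 reaches it, so n = 10.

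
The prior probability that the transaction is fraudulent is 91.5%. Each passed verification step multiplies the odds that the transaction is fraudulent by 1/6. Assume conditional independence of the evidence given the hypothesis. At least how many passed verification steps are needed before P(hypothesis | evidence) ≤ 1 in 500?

5

Prior odds = 0.915/0.085 = 183/17.
Likelihood ratio per passed verification step = 1/6.
Target posterior odds = 0.002/0.998 = 1/499.
Need (183/17) × (1/6)ⁿ ≤ 1/499, i.e. (1/6)ⁿ ≤ 17/91317.
(1/6)⁴ = 1/1296 is still above 17/91317 but (1/6)⁵ = 1/7776 is at or below it, so n = 5.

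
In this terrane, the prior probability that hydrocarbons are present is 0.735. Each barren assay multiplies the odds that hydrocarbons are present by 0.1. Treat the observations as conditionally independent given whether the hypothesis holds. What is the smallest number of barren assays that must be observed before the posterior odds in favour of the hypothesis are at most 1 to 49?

3

Prior odds = 0.735/0.265 = 147/53.
Likelihood ratio per barren assay = 0.1.
Target odds = 1/49.
Need (147/53) × 0.1ⁿ ≤ 1/49, i.e. 0.1ⁿ ≤ 53/7203.
0.1² = 0.01 is still above 53/7203 but 0.1³ = 0.001 is at or below it, so n = 3.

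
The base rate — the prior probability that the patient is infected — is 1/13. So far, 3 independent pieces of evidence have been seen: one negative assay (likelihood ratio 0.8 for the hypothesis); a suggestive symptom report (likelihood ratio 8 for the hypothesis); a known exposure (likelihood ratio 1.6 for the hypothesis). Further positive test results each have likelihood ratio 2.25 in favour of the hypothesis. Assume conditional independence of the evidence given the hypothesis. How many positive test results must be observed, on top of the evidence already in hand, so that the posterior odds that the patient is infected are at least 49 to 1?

5

Prior odds = (1/13)/(12/13) = 1/12.
Combined Bayes factor of the evidence already in hand = 0.8 × 8 × 1.6 = 10.24.
Odds after that evidence = (1/12) × 10.24 = 64/75.
Target odds = 49.
Need 2.25ⁿ ≥ 49 ÷ (64/75) = 57.421875.
2.25⁴ = 25.62890625 falls short of 57.421875 but 2.25⁵ = 59049/1024 reaches it, so n = 5.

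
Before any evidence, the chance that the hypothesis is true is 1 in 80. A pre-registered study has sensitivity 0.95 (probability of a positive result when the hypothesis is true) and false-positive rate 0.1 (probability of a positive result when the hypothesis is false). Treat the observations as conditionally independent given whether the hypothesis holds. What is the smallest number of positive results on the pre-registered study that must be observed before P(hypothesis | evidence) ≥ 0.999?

Prior odds = 0.0125/0.9875 = 1/79.
Likelihood ratio of a positive result = 0.95/0.1 = 9.5.
Target posterior odds = 0.999/0.001 = 999.
Need (1/79) × 9.5ⁿ ≥ 999, i.e. 9.5ⁿ ≥ 78921.
9.5⁵ = 77378.09375 falls short of 78921 but 9.5⁶ = 47045881/64 reaches it, so n = 6.

6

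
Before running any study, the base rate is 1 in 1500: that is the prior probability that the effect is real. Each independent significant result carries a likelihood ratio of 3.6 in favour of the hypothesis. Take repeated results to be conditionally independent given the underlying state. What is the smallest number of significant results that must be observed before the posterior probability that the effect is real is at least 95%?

Prior odds: (1/1500) ÷ (1499/1500) = 1/1499.
Likelihood ratio per significant result = 3.6.
Target odds: 0.95 ÷ 0.05 = 19.
Need (1/1499) × 3.6ⁿ ≥ 19, i.e. 3.6ⁿ ≥ 28481.
3.6⁸ ≈28211.1 falls short of 28481 but 3.6⁹ ≈101560 reaches it, so n = 9.

9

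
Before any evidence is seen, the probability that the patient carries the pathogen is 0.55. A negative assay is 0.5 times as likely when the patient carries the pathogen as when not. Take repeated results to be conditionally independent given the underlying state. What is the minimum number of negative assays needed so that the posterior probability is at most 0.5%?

8

Prior odds: 0.55 ÷ 0.45 = 11/9.
Likelihood ratio per negative assay = 0.5.
Target odds: 0.005 ÷ 0.995 = 1/199.
Need (11/9) × 0.5ⁿ ≤ 1/199, i.e. 0.5ⁿ ≤ 9/2189.
0.5⁷ = 0.0078125 is still above 9/2189 but 0.5⁸ = 0.00390625 is at or below it, so n = 8.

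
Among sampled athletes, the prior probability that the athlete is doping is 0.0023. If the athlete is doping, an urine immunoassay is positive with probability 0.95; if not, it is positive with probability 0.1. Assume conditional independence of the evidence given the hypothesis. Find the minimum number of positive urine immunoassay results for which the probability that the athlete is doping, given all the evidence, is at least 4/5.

Prior odds = 0.0023/0.9977 = 23/9977.
Likelihood ratio of a positive = 0.95/0.1 = 9.5.
Target odds: 0.8 ÷ 0.2 = 4.
Require 9.5ⁿ ≥ 4 ÷ (23/9977) = 39908/23.
9.5³ = 857.375 falls short of 39908/23 but 9.5⁴ = 8145.0625 reaches it, so n = 4.

4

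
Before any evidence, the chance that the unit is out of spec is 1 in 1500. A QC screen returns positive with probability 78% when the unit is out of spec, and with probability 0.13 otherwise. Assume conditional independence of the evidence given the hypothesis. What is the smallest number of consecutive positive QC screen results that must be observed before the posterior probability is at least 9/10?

Prior odds = (1/1500)/(1499/1500) = 1/1499.
Likelihood ratio of a positive result = 0.78/0.13 = 6.
Target posterior odds = 0.9/0.1 = 9.
Need (1/1499) × 6ⁿ ≥ 9, i.e. 6ⁿ ≥ 13491.
6⁵ = 7776 falls short of 13491 but 6⁶ = 46656 reaches it, so n = 6.

6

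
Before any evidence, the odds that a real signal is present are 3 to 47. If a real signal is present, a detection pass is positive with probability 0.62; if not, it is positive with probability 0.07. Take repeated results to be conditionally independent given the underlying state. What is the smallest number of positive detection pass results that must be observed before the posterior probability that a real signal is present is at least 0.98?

Prior odds = 3/47.
Likelihood ratio of a positive = 0.62/0.07 = 62/7.
Target posterior odds = 0.98/0.02 = 49.
Need (3/47) × (62/7)ⁿ ≥ 49, i.e. (62/7)ⁿ ≥ 2303/3.
(62/7)³ = 238328/343 falls short of 2303/3 but (62/7)⁴ = 14776336/2401 reaches it, so n = 4.

4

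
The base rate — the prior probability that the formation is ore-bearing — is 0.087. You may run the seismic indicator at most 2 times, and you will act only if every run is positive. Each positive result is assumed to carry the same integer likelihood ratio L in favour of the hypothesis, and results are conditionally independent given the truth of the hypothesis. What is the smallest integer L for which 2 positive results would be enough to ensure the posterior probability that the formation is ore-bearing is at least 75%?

6

Prior odds = 0.087/0.913 = 87/913.
Target odds = 0.75/0.25 = 3.
Need L² ≥ 3 ÷ (87/913) = 913/29.
5² = 25 < 913/29 ≤ 36 = 6², so L = 6.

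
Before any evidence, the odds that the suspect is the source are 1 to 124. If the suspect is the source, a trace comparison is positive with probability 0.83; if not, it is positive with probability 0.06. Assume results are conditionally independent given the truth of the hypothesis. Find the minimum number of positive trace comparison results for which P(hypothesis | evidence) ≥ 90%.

Prior odds = 1/124.
Likelihood ratio of a positive = 0.83/0.06 = 83/6.
Target posterior odds = 0.9/0.1 = 9.
Need (1/124) × (83/6)ⁿ ≥ 9, i.e. (83/6)ⁿ ≥ 1116.
(83/6)² = 6889/36 falls short of 1116 but (83/6)³ = 571787/216 reaches it, so n = 3.

3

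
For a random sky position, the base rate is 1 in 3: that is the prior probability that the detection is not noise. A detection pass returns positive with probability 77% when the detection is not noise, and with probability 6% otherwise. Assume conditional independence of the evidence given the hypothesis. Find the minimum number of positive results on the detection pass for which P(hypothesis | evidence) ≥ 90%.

2

Prior odds = (1/3)/(2/3) = 0.5.
Likelihood ratio of a positive result = 0.77/0.06 = 77/6.
Target odds: 0.9 ÷ 0.1 = 9.
Need 0.5 × (77/6)ⁿ ≥ 9, i.e. (77/6)ⁿ ≥ 18.
(77/6)¹ = 77/6 falls short of 18 but (77/6)² = 5929/36 reaches it, so n = 2.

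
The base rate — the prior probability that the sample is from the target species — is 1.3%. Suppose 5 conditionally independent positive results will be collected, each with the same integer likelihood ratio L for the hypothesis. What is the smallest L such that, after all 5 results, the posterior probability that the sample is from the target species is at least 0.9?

Prior odds = 0.013/0.987 = 13/987.
Target odds = 0.9/0.1 = 9.
Need L⁵ ≥ 9 ÷ (13/987) = 8883/13.
3⁵ = 243 < 8883/13 ≤ 1024 = 4⁵, so L = 4.

4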